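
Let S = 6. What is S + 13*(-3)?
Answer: -33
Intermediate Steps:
S + 13*(-3) = 6 + 13*(-3) = 6 - 39 = -33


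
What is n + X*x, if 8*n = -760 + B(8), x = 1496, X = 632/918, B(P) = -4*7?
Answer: 50297/54 ≈ 931.43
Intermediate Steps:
B(P) = -28
X = 316/459 (X = 632*(1/918) = 316/459 ≈ 0.68845)
n = -197/2 (n = (-760 - 28)/8 = (1/8)*(-788) = -197/2 ≈ -98.500)
n + X*x = -197/2 + (316/459)*1496 = -197/2 + 27808/27 = 50297/54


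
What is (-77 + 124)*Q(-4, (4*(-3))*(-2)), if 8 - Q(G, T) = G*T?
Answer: 4888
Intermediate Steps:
Q(G, T) = 8 - G*T
(-77 + 124)*Q(-4, (4*(-3))*(-2)) = (-77 + 124)*(8 - 1*(-4)*(4*(-3))*(-2)) = 47*(8 - 1*(-4)*(-12*(-2))) = 47*(8 - 1*(-4)*24) = 47*(8 + 96) = 47*104 = 4888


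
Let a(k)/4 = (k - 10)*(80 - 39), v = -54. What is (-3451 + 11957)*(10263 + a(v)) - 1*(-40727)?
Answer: -1941171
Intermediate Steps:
a(k) = -1640 + 164*k (a(k) = 4*((k - 10)*(80 - 39)) = 4*((-10 + k)*41) = 4*(-410 + 41*k) = -1640 + 164*k)
(-3451 + 11957)*(10263 + a(v)) - 1*(-40727) = (-3451 + 11957)*(10263 + (-1640 + 164*(-54))) - 1*(-40727) = 8506*(10263 + (-1640 - 8856)) + 40727 = 8506*(10263 - 10496) + 40727 = 8506*(-233) + 40727 = -1981898 + 40727 = -1941171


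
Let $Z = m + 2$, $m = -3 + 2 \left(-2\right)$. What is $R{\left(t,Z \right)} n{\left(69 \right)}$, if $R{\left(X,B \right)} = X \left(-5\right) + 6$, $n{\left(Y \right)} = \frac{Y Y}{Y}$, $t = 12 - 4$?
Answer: $-2346$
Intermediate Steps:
$t = 8$ ($t = 12 - 4 = 8$)
$m = -7$ ($m = -3 - 4 = -7$)
$Z = -5$ ($Z = -7 + 2 = -5$)
$n{\left(Y \right)} = Y$ ($n{\left(Y \right)} = \frac{Y^{2}}{Y} = Y$)
$R{\left(X,B \right)} = 6 - 5 X$ ($R{\left(X,B \right)} = - 5 X + 6 = 6 - 5 X$)
$R{\left(t,Z \right)} n{\left(69 \right)} = \left(6 - 40\right) 69 = \left(-34\right) 69 = -2346$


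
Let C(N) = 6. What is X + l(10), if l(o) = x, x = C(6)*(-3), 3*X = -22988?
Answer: -23042/3 ≈ -7680.7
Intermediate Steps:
X = -22988/3 (X = (⅓)*(-22988) = -22988/3 ≈ -7662.7)
x = -18 (x = 6*(-3) = -18)
l(o) = -18
X + l(10) = -22988/3 - 18 = -23042/3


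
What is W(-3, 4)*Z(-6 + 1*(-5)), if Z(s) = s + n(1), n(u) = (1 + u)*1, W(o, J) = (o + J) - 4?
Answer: 27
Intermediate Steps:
W(o, J) = -4 + J + o (W(o, J) = (J + o) - 4 = -4 + J + o)
n(u) = 1 + u
Z(s) = 2 + s (Z(s) = s + (1 + 1) = s + 2 = 2 + s)
W(-3, 4)*Z(-6 + 1*(-5)) = (-4 + 4 - 3)*(2 + (-6 + 1*(-5))) = -3*(2 + (-6 - 5)) = -3*(2 - 11) = -3*(-9) = 27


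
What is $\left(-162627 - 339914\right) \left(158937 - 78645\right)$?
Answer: $-40350021972$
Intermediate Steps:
$\left(-162627 - 339914\right) \left(158937 - 78645\right) = \left(-502541\right) 80292 = -40350021972$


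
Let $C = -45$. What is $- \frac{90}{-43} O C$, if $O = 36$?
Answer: $- \frac{145800}{43} \approx -3390.7$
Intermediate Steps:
$- \frac{90}{-43} O C = - \frac{90}{-43} \cdot 36 \left(-45\right) = \left(-90\right) \left(- \frac{1}{43}\right) 36 \left(-45\right) = \frac{90}{43} \cdot 36 \left(-45\right) = \frac{3240}{43} \left(-45\right) = - \frac{145800}{43}$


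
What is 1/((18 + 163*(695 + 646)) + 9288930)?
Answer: 1/9507531 ≈ 1.0518e-7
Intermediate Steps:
1/((18 + 163*(695 + 646)) + 9288930) = 1/((18 + 163*1341) + 9288930) = 1/((18 + 218583) + 9288930) = 1/(218601 + 9288930) = 1/9507531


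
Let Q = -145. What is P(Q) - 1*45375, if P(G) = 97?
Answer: -45278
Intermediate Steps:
P(Q) - 1*45375 = 97 - 1*45375 = 97 - 45375 = -45278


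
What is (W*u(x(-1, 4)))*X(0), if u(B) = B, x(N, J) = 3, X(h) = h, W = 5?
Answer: 0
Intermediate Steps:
(W*u(x(-1, 4)))*X(0) = (5*3)*0 = 15*0 = 0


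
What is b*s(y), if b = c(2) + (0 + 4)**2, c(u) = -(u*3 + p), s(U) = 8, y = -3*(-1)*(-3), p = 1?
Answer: 72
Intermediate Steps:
y = -9 (y = 3*(-3) = -9)
c(u) = -1 - 3*u (c(u) = -(u*3 + 1) = -(3*u + 1) = -(1 + 3*u) = -1 - 3*u)
b = 9 (b = (-1 - 3*2) + (0 + 4)**2 = (-1 - 6) + 4**2 = -7 + 16 = 9)
b*s(y) = 9*8 = 72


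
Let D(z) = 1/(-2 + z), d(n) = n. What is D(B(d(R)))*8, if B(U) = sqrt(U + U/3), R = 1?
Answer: -6 - 2*sqrt(3) ≈ -9.4641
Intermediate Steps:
B(U) = 2*sqrt(3)*sqrt(U)/3 (B(U) = sqrt(U + U*(1/3)) = sqrt(U + U/3) = sqrt(4*U/3) = 2*sqrt(3)*sqrt(U)/3)
D(B(d(R)))*8 = 8/(-2 + 2*sqrt(3)*sqrt(1)/3) = 8/(-2 + (2/3)*sqrt(3)*1) = 8/(-2 + 2*sqrt(3)/3)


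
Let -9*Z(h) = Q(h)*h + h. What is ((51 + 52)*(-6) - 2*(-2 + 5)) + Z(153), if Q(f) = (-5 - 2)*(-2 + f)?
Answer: 17328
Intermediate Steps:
Q(f) = 14 - 7*f (Q(f) = -7*(-2 + f) = 14 - 7*f)
Z(h) = -h/9 - h*(14 - 7*h)/9 (Z(h) = -((14 - 7*h)*h + h)/9 = -(h*(14 - 7*h) + h)/9 = -(h + h*(14 - 7*h))/9 = -h/9 - h*(14 - 7*h)/9)
((51 + 52)*(-6) - 2*(-2 + 5)) + Z(153) = ((51 + 52)*(-6) - 2*(-2 + 5)) + (⅑)*153*(-15 + 7*153) = (103*(-6) - 2*3) + (⅑)*153*(-15 + 1071) = (-618 - 6) + (⅑)*153*1056 = -624 + 17952 = 17328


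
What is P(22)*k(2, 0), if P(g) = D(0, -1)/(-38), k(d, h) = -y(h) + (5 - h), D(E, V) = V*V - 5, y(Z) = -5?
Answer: 20/19 ≈ 1.0526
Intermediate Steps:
D(E, V) = -5 + V**2 (D(E, V) = V**2 - 5 = -5 + V**2)
k(d, h) = 10 - h (k(d, h) = -1*(-5) + (5 - h) = 5 + (5 - h) = 10 - h)
P(g) = 2/19 (P(g) = (-5 + (-1)**2)/(-38) = (-5 + 1)*(-1/38) = -4*(-1/38) = 2/19)
P(22)*k(2, 0) = 2*(10 - 1*0)/19 = 2*(10 + 0)/19 = (2/19)*10 = 20/19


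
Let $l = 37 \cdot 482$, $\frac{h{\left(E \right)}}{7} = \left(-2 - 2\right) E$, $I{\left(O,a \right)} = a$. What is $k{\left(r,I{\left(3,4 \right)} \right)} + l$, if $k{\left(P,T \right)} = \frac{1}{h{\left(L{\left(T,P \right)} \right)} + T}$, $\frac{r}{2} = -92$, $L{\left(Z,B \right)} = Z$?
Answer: $\frac{1926071}{108} \approx 17834.0$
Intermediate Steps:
$h{\left(E \right)} = - 28 E$ ($h{\left(E \right)} = 7 \left(-2 - 2\right) E = 7 \left(- 4 E\right) = - 28 E$)
$l = 17834$
$r = -184$ ($r = 2 \left(-92\right) = -184$)
$k{\left(P,T \right)} = - \frac{1}{27 T}$ ($k{\left(P,T \right)} = \frac{1}{- 28 T + T} = \frac{1}{\left(-27\right) T} = - \frac{1}{27 T}$)
$k{\left(r,I{\left(3,4 \right)} \right)} + l = - \frac{1}{27 \cdot 4} + 17834 = \left(- \frac{1}{27}\right) \frac{1}{4} + 17834 = - \frac{1}{108} + 17834 = \frac{1926071}{108}$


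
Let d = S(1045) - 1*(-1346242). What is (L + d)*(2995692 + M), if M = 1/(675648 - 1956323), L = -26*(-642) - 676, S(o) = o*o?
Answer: 9415876000773090017/1280675 ≈ 7.3523e+12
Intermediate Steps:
S(o) = o²
d = 2438267 (d = 1045² - 1*(-1346242) = 1092025 + 1346242 = 2438267)
L = 16016 (L = 16692 - 676 = 16016)
M = -1/1280675 (M = 1/(-1280675) = -1/1280675 ≈ -7.8084e-7)
(L + d)*(2995692 + M) = (16016 + 2438267)*(2995692 - 1/1280675) = 2454283*(3836507852099/1280675) = 9415876000773090017/1280675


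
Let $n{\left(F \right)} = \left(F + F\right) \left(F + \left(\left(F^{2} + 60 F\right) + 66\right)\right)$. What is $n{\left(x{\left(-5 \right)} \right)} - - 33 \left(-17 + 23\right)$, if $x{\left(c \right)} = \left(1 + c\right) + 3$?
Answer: $186$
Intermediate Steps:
$x{\left(c \right)} = 4 + c$
$n{\left(F \right)} = 2 F \left(66 + F^{2} + 61 F\right)$ ($n{\left(F \right)} = 2 F \left(F + \left(66 + F^{2} + 60 F\right)\right) = 2 F \left(66 + F^{2} + 61 F\right)$)
$n{\left(x{\left(-5 \right)} \right)} - - 33 \left(-17 + 23\right) = 2 \left(4 - 5\right) \left(66 + \left(4 - 5\right)^{2} + 61 \left(4 - 5\right)\right) - - 33 \left(-17 + 23\right) = 2 \left(-1\right) \left(66 + \left(-1\right)^{2} + 61 \left(-1\right)\right) - \left(-33\right) 6 = 2 \left(-1\right) \left(66 + 1 - 61\right) - -198 = 2 \left(-1\right) 6 + 198 = -12 + 198 = 186$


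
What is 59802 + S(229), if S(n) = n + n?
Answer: 60260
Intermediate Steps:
S(n) = 2*n
59802 + S(229) = 59802 + 2*229 = 59802 + 458 = 60260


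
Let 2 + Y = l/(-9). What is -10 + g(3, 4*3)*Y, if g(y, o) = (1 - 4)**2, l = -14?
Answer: -14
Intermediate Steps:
g(y, o) = 9 (g(y, o) = (-3)**2 = 9)
Y = -4/9 (Y = -2 - 14/(-9) = -2 - 14*(-1/9) = -2 + 14/9 = -4/9 ≈ -0.44444)
-10 + g(3, 4*3)*Y = -10 + 9*(-4/9) = -10 - 4 = -14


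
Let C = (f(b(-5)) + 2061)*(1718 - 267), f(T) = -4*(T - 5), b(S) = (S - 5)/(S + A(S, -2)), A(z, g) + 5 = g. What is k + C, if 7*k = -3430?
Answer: 9042613/3 ≈ 3.0142e+6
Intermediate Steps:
A(z, g) = -5 + g
k = -490 (k = (1/7)*(-3430) = -490)
b(S) = (-5 + S)/(-7 + S) (b(S) = (S - 5)/(S + (-5 - 2)) = (-5 + S)/(S - 7) = (-5 + S)/(-7 + S))
f(T) = 20 - 4*T (f(T) = -4*(-5 + T) = 20 - 4*T)
C = 9044083/3 (C = ((20 - 4*(-5 - 5)/(-7 - 5)) + 2061)*(1718 - 267) = ((20 - 4*(-10)/(-12)) + 2061)*1451 = ((20 - (-1)*(-10)/3) + 2061)*1451 = ((20 - 4*5/6) + 2061)*1451 = ((20 - 10/3) + 2061)*1451 = (50/3 + 2061)*1451 = (6233/3)*1451 = 9044083/3 ≈ 3.0147e+6)
k + C = -490 + 9044083/3 = 9042613/3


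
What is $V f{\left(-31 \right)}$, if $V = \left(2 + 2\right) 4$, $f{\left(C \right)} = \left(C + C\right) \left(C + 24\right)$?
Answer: $6944$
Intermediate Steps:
$f{\left(C \right)} = 2 C \left(24 + C\right)$
$V = 16$ ($V = 4 \cdot 4 = 16$)
$V f{\left(-31 \right)} = 16 \cdot 2 \left(-31\right) \left(24 - 31\right) = 16 \cdot 2 \left(-31\right) \left(-7\right) = 16 \cdot 434 = 6944$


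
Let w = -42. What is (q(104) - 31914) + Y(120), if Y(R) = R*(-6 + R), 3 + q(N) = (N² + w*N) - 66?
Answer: -11855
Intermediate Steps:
q(N) = -69 + N² - 42*N (q(N) = -3 + ((N² - 42*N) - 66) = -3 + (-66 + N² - 42*N) = -69 + N² - 42*N)
(q(104) - 31914) + Y(120) = ((-69 + 104² - 42*104) - 31914) + 120*(-6 + 120) = ((-69 + 10816 - 4368) - 31914) + 120*114 = (6379 - 31914) + 13680 = -25535 + 13680 = -11855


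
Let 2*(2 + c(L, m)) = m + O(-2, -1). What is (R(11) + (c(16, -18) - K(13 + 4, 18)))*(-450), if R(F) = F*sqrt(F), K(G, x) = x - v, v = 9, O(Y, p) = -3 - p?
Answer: 9450 - 4950*sqrt(11) ≈ -6967.3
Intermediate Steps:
K(G, x) = -9 + x (K(G, x) = x - 1*9 = x - 9 = -9 + x)
c(L, m) = -3 + m/2 (c(L, m) = -2 + (m + (-3 - 1*(-1)))/2 = -2 + (m + (-3 + 1))/2 = -2 + (m - 2)/2 = -2 + (-2 + m)/2 = -2 + (-1 + m/2) = -3 + m/2)
R(F) = F**(3/2)
(R(11) + (c(16, -18) - K(13 + 4, 18)))*(-450) = (11**(3/2) + ((-3 + (1/2)*(-18)) - (-9 + 18)))*(-450) = (11*sqrt(11) + ((-3 - 9) - 1*9))*(-450) = (11*sqrt(11) + (-12 - 9))*(-450) = (11*sqrt(11) - 21)*(-450) = (-21 + 11*sqrt(11))*(-450) = 9450 - 4950*sqrt(11)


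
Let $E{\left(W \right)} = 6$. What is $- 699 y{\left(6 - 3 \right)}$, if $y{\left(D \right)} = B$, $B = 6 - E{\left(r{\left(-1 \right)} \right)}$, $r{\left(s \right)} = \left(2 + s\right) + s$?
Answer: $0$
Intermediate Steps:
$r{\left(s \right)} = 2 + 2 s$
$B = 0$ ($B = 6 - 6 = 0$)
$y{\left(D \right)} = 0$
$- 699 y{\left(6 - 3 \right)} = \left(-699\right) 0 = 0$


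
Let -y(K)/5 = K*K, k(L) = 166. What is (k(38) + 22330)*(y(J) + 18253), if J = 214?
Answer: -4740514592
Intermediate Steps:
y(K) = -5*K**2 (y(K) = -5*K*K = -5*K**2)
(k(38) + 22330)*(y(J) + 18253) = (166 + 22330)*(-5*214**2 + 18253) = 22496*(-5*45796 + 18253) = 22496*(-228980 + 18253) = 22496*(-210727) = -4740514592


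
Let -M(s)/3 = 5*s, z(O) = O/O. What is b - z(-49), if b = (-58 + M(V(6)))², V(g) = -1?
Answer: 1848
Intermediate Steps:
z(O) = 1
M(s) = -15*s
b = 1849 (b = (-58 - 15*(-1))² = (-58 + 15)² = (-43)² = 1849)
b - z(-49) = 1849 - 1*1 = 1849 - 1 = 1848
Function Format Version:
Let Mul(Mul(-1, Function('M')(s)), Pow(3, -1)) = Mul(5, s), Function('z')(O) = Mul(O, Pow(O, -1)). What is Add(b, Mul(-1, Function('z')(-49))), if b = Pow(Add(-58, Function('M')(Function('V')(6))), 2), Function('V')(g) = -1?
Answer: 1848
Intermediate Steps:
Function('z')(O) = 1
Function('M')(s) = Mul(-15, s) (Function('M')(s) = Mul(-3, Mul(5, s)) = Mul(-15, s))
b = 1849 (b = Pow(Add(-58, Mul(-15, -1)), 2) = Pow(Add(-58, 15), 2) = Pow(-43, 2) = 1849)
Add(b, Mul(-1, Function('z')(-49))) = Add(1849, Mul(-1, 1)) = Add(1849, -1) = 1848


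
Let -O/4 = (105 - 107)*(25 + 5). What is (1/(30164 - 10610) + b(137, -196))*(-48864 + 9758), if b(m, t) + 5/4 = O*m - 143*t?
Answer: -46574095912093/19554 ≈ -2.3818e+9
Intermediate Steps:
O = 240 (O = -4*(105 - 107)*(25 + 5) = -(-8)*30 = -4*(-60) = 240)
b(m, t) = -5/4 - 143*t + 240*m (b(m, t) = -5/4 + (240*m - 143*t) = -5/4 + (-143*t + 240*m) = -5/4 - 143*t + 240*m)
(1/(30164 - 10610) + b(137, -196))*(-48864 + 9758) = (1/(30164 - 10610) + (-5/4 - 143*(-196) + 240*137))*(-48864 + 9758) = (1/19554 + (-5/4 + 28028 + 32880))*(-39106) = (1/19554 + 243627/4)*(-39106) = (2381941181/39108)*(-39106) = -46574095912093/19554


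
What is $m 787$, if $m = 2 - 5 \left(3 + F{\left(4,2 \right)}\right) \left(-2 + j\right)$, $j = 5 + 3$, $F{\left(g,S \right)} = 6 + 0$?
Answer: $-210916$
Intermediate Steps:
$F{\left(g,S \right)} = 6$
$j = 8$
$m = -268$ ($m = 2 - 5 \left(3 + 6\right) \left(-2 + 8\right) = 2 - 5 \cdot 9 \cdot 6 = 2 - 270 = -268$)
$m 787 = \left(-268\right) 787 = -210916$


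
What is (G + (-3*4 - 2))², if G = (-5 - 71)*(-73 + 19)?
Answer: 16728100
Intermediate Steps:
G = 4104 (G = -76*(-54) = 4104)
(G + (-3*4 - 2))² = (4104 + (-3*4 - 2))² = (4104 + (-12 - 2))² = (4104 - 14)² = 4090² = 16728100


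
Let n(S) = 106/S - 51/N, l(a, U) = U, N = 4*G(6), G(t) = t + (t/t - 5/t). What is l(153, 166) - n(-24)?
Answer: 76583/444 ≈ 172.48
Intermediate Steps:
G(t) = 1 + t - 5/t (G(t) = t + (1 - 5/t) = 1 + t - 5/t)
N = 74/3 (N = 4*(1 + 6 - 5/6) = 4*(1 + 6 - 5*⅙) = 4*(1 + 6 - ⅚) = 4*(37/6) = 74/3 ≈ 24.667)
n(S) = -153/74 + 106/S (n(S) = 106/S - 51/74/3 = 106/S - 51*3/74 = 106/S - 153/74 = -153/74 + 106/S)
l(153, 166) - n(-24) = 166 - (-153/74 + 106/(-24)) = 166 - (-153/74 + 106*(-1/24)) = 166 - (-153/74 - 53/12) = 166 - 1*(-2879/444) = 166 + 2879/444 = 76583/444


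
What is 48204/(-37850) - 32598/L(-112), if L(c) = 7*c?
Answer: 299010591/7418600 ≈ 40.306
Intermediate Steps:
48204/(-37850) - 32598/L(-112) = 48204/(-37850) - 32598/(7*(-112)) = 48204*(-1/37850) - 32598/(-784) = -24102/18925 - 32598*(-1/784) = -24102/18925 + 16299/392 = 299010591/7418600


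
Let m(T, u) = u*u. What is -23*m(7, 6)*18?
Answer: -14904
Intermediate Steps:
m(T, u) = u**2
-23*m(7, 6)*18 = -23*6**2*18 = -23*36*18 = -828*18 = -14904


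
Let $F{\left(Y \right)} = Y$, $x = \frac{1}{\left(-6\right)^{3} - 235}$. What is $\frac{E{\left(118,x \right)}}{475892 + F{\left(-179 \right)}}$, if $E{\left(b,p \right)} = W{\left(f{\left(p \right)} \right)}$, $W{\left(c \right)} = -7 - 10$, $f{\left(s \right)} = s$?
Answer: $- \frac{17}{475713} \approx -3.5736 \cdot 10^{-5}$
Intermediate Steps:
$x = - \frac{1}{451}$ ($x = \frac{1}{-216 - 235} = \frac{1}{-451} = - \frac{1}{451} \approx -0.0022173$)
$W{\left(c \right)} = -17$
$E{\left(b,p \right)} = -17$
$\frac{E{\left(118,x \right)}}{475892 + F{\left(-179 \right)}} = - \frac{17}{475892 - 179} = - \frac{17}{475713}$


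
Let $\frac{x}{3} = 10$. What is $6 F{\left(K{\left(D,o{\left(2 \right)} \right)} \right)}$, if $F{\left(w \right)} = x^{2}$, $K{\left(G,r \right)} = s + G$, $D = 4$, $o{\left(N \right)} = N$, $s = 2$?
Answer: $5400$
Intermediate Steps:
$x = 30$ ($x = 3 \cdot 10 = 30$)
$K{\left(G,r \right)} = 2 + G$
$F{\left(w \right)} = 900$ ($F{\left(w \right)} = 30^{2} = 900$)
$6 F{\left(K{\left(D,o{\left(2 \right)} \right)} \right)} = 6 \cdot 900 = 5400$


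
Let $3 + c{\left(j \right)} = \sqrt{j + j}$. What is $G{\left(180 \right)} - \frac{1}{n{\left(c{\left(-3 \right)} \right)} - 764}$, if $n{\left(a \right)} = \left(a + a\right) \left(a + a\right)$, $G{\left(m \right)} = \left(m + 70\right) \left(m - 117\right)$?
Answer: $\frac{- 11844001 i + 378000 \sqrt{6}}{8 \left(- 94 i + 3 \sqrt{6}\right)} \approx 15750.0 - 0.000103 i$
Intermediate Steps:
$G{\left(m \right)} = \left(-117 + m\right) \left(70 + m\right)$ ($G{\left(m \right)} = \left(70 + m\right) \left(-117 + m\right) = \left(-117 + m\right) \left(70 + m\right)$)
$c{\left(j \right)} = -3 + \sqrt{2} \sqrt{j}$ ($c{\left(j \right)} = -3 + \sqrt{j + j} = -3 + \sqrt{2 j} = -3 + \sqrt{2} \sqrt{j}$)
$n{\left(a \right)} = 4 a^{2}$ ($n{\left(a \right)} = 2 a 2 a = 4 a^{2}$)
$G{\left(180 \right)} - \frac{1}{n{\left(c{\left(-3 \right)} \right)} - 764} = \left(-8190 + 180^{2} - 8460\right) - \frac{1}{4 \left(-3 + \sqrt{2} \sqrt{-3}\right)^{2} - 764} = \left(-8190 + 32400 - 8460\right) - \frac{1}{4 \left(-3 + \sqrt{2} i \sqrt{3}\right)^{2} - 764} = 15750 - \frac{1}{4 \left(-3 + i \sqrt{6}\right)^{2} - 764} = 15750 - \frac{1}{-764 + 4 \left(-3 + i \sqrt{6}\right)^{2}}$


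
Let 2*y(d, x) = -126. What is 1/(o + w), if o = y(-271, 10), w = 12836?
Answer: 1/12773 ≈ 7.8290e-5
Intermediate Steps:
y(d, x) = -63 (y(d, x) = (1/2)*(-126) = -63)
o = -63
1/(o + w) = 1/(-63 + 12836) = 1/12773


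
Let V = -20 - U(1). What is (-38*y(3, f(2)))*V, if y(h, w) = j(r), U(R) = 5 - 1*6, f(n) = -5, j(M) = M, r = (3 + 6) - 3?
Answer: 4332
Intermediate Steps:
r = 6 (r = 9 - 3 = 6)
U(R) = -1 (U(R) = 5 - 6 = -1)
y(h, w) = 6
V = -19 (V = -20 - 1*(-1) = -20 + 1 = -19)
(-38*y(3, f(2)))*V = -38*6*(-19) = -228*(-19) = 4332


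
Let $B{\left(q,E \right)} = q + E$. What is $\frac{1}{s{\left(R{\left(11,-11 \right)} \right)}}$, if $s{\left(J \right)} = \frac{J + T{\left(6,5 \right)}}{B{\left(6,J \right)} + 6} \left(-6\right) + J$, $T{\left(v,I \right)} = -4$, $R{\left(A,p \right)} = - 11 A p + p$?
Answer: $\frac{111}{145862} \approx 0.00076099$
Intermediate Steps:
$B{\left(q,E \right)} = E + q$
$R{\left(A,p \right)} = p - 11 A p$ ($R{\left(A,p \right)} = - 11 A p + p = p - 11 A p$)
$s{\left(J \right)} = J - \frac{6 \left(-4 + J\right)}{12 + J}$ ($s{\left(J \right)} = \frac{J - 4}{\left(J + 6\right) + 6} \left(-6\right) + J = \frac{-4 + J}{\left(6 + J\right) + 6} \left(-6\right) + J = \frac{-4 + J}{12 + J} \left(-6\right) + J = - \frac{6 \left(-4 + J\right)}{12 + J} + J = J - \frac{6 \left(-4 + J\right)}{12 + J}$)
$\frac{1}{s{\left(R{\left(11,-11 \right)} \right)}} = \frac{1}{\frac{1}{12 - 11 \left(1 - 121\right)} \left(24 + - 11 \left(1 - 121\right) \left(6 - 11 \left(1 - 121\right)\right)\right)} = \frac{1}{\frac{1}{12 - -1320} \left(24 + \left(-11\right) \left(-120\right) \left(6 - -1320\right)\right)} = \frac{1}{\frac{1}{12 + 1320} \left(24 + 1320 \left(6 + 1320\right)\right)} = \frac{1}{\frac{1}{1332} \left(24 + 1320 \cdot 1326\right)} = \frac{1}{\frac{1}{1332} \left(24 + 1750320\right)} = \frac{1}{\frac{1}{1332} \cdot 1750344} = \frac{1}{\frac{145862}{111}} = \frac{111}{145862}$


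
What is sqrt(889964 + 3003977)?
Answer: sqrt(3893941) ≈ 1973.3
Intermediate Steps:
sqrt(889964 + 3003977) = sqrt(3893941)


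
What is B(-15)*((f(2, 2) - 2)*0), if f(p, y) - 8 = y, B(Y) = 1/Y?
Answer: 0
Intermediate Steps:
f(p, y) = 8 + y
B(-15)*((f(2, 2) - 2)*0) = (((8 + 2) - 2)*0)/(-15) = -(10 - 2)*0/15 = -8*0/15 = -1/15*0 = 0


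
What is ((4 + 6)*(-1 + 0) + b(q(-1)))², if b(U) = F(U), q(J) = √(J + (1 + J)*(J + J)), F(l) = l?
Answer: (-10 + I)² ≈ 99.0 - 20.0*I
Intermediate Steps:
q(J) = √(J + 2*J*(1 + J)) (q(J) = √(J + (1 + J)*(2*J)) = √(J + 2*J*(1 + J)))
b(U) = U
((4 + 6)*(-1 + 0) + b(q(-1)))² = ((4 + 6)*(-1 + 0) + √(-(3 + 2*(-1))))² = (10*(-1) + √(-(3 - 2)))² = (-10 + √(-1*1))² = (-10 + √(-1))² = (-10 + I)²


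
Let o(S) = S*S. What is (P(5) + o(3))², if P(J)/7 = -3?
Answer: 144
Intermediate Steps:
o(S) = S²
P(J) = -21 (P(J) = 7*(-3) = -21)
(P(5) + o(3))² = (-21 + 3²)² = (-21 + 9)² = (-12)² = 144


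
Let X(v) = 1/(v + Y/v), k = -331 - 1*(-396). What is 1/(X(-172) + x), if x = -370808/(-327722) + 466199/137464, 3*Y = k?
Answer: 2000601903959768/9036894065294451 ≈ 0.22138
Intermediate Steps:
k = 65 (k = -331 + 396 = 65)
Y = 65/3 (Y = (1/3)*65 = 65/3 ≈ 21.667)
X(v) = 1/(v + 65/(3*v))
x = 101878209795/22524988504 (x = -370808*(-1/327722) + 466199*(1/137464) = 185404/163861 + 466199/137464 = 101878209795/22524988504 ≈ 4.5229)
1/(X(-172) + x) = 1/(3*(-172)/(65 + 3*(-172)**2) + 101878209795/22524988504) = 1/(3*(-172)/(65 + 3*29584) + 101878209795/22524988504) = 1/(3*(-172)/(65 + 88752) + 101878209795/22524988504) = 1/(3*(-172)/88817 + 101878209795/22524988504) = 1/(3*(-172)*(1/88817) + 101878209795/22524988504) = 1/(-516/88817 + 101878209795/22524988504) = 1/(9036894065294451/2000601903959768) = 2000601903959768/9036894065294451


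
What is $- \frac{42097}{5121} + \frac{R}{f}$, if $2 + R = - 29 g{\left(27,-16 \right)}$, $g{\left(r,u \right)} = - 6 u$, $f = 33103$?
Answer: $- \frac{201114871}{24217209} \approx -8.3046$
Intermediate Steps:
$R = -2786$ ($R = -2 - 29 \left(\left(-6\right) \left(-16\right)\right) = -2 - 2784 = -2786$)
$- \frac{42097}{5121} + \frac{R}{f} = - \frac{42097}{5121} - \frac{2786}{33103} = \left(-42097\right) \frac{1}{5121} - \frac{398}{4729} = - \frac{42097}{5121} - \frac{398}{4729} = - \frac{201114871}{24217209}$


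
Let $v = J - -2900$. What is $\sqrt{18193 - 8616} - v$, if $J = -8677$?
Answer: $5777 + \sqrt{9577} \approx 5874.9$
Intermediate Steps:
$v = -5777$ ($v = -8677 - -2900 = -8677 + 2900 = -5777$)
$\sqrt{18193 - 8616} - v = \sqrt{18193 - 8616} - -5777 = \sqrt{9577} + 5777 = 5777 + \sqrt{9577}$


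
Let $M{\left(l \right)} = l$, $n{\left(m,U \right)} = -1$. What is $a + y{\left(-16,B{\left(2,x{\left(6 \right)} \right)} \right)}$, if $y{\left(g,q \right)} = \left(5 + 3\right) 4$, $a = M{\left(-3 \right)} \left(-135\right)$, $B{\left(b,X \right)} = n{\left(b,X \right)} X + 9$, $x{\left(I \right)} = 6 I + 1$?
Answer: $437$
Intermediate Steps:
$x{\left(I \right)} = 1 + 6 I$
$B{\left(b,X \right)} = 9 - X$ ($B{\left(b,X \right)} = - X + 9 = 9 - X$)
$a = 405$ ($a = \left(-3\right) \left(-135\right) = 405$)
$y{\left(g,q \right)} = 32$ ($y{\left(g,q \right)} = 8 \cdot 4 = 32$)
$a + y{\left(-16,B{\left(2,x{\left(6 \right)} \right)} \right)} = 405 + 32 = 437$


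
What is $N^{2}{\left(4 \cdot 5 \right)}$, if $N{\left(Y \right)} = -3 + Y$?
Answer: $289$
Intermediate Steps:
$N^{2}{\left(4 \cdot 5 \right)} = \left(-3 + 4 \cdot 5\right)^{2} = \left(-3 + 20\right)^{2} = 17^{2} = 289$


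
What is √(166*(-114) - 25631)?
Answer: I*√44555 ≈ 211.08*I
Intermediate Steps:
√(166*(-114) - 25631) = √(-18924 - 25631) = √(-44555) = I*√44555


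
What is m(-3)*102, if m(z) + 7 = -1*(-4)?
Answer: -306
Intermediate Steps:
m(z) = -3 (m(z) = -7 - 1*(-4) = -7 + 4 = -3)
m(-3)*102 = -3*102 = -306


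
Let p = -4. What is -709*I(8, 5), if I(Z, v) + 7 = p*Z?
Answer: 27651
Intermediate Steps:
I(Z, v) = -7 - 4*Z
-709*I(8, 5) = -709*(-7 - 4*8) = -709*(-7 - 32) = -709*(-39) = 27651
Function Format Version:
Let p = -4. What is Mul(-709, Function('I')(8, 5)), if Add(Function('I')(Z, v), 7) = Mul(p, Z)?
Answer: 27651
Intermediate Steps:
Function('I')(Z, v) = Add(-7, Mul(-4, Z))
Mul(-709, Function('I')(8, 5)) = Mul(-709, Add(-7, Mul(-4, 8))) = Mul(-709, Add(-7, -32)) = Mul(-709, -39) = 27651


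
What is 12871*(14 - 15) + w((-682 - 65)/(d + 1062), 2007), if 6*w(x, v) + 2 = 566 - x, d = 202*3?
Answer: -14207941/1112 ≈ -12777.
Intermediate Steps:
d = 606
w(x, v) = 94 - x/6 (w(x, v) = -⅓ + (566 - x)/6 = -⅓ + (283/3 - x/6) = 94 - x/6)
12871*(14 - 15) + w((-682 - 65)/(d + 1062), 2007) = 12871*(14 - 15) + (94 - (-682 - 65)/(6*(606 + 1062))) = 12871*(-1) + (94 - (-249)/(2*1668)) = -12871 + (94 - (-249)/(2*1668)) = -12871 + (94 - ⅙*(-249/556)) = -12871 + (94 + 83/1112) = -12871 + 104611/1112 = -14207941/1112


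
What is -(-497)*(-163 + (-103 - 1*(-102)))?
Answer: -81508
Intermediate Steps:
-(-497)*(-163 + (-103 - 1*(-102))) = -(-497)*(-163 + (-103 + 102)) = -(-497)*(-163 - 1) = -(-497)*(-164) = -1*81508 = -81508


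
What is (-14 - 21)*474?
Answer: -16590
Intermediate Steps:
(-14 - 21)*474 = -35*474 = -16590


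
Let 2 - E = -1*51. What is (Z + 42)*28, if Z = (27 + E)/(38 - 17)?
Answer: 3848/3 ≈ 1282.7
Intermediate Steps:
E = 53 (E = 2 - (-1)*51 = 2 - 1*(-51) = 2 + 51 = 53)
Z = 80/21 (Z = (27 + 53)/(38 - 17) = 80/21 ≈ 3.8095)
(Z + 42)*28 = (80/21 + 42)*28 = (962/21)*28 = 3848/3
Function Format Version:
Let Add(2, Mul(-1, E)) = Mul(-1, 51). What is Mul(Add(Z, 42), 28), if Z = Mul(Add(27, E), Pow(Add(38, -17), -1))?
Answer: Rational(3848, 3) ≈ 1282.7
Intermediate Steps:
E = 53 (E = Add(2, Mul(-1, Mul(-1, 51))) = Add(2, Mul(-1, -51)) = Add(2, 51) = 53)
Z = Rational(80, 21) (Z = Mul(Add(27, 53), Pow(Add(38, -17), -1)) = Mul(80, Pow(21, -1)) = Mul(80, Rational(1, 21)) = Rational(80, 21) ≈ 3.8095)
Mul(Add(Z, 42), 28) = Mul(Add(Rational(80, 21), 42), 28) = Mul(Rational(962, 21), 28) = Rational(3848, 3)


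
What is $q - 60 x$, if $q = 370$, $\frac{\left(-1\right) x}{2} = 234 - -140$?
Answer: $45250$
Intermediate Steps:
$x = -748$ ($x = - 2 \left(234 - -140\right) = - 2 \left(234 + 140\right) = \left(-2\right) 374 = -748$)
$q - 60 x = 370 - -44880 = 370 + 44880 = 45250$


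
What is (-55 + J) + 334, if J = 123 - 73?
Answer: 329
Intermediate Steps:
J = 50
(-55 + J) + 334 = (-55 + 50) + 334 = -5 + 334 = 329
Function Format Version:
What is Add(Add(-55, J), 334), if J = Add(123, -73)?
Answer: 329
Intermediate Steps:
J = 50
Add(Add(-55, J), 334) = Add(Add(-55, 50), 334) = Add(-5, 334) = 329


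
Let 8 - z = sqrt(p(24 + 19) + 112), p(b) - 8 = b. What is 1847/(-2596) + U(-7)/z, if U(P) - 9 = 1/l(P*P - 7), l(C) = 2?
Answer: -34559/23364 - 19*sqrt(163)/198 ≈ -2.7043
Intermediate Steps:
p(b) = 8 + b
U(P) = 19/2 (U(P) = 9 + 1/2 = 19/2)
z = 8 - sqrt(163) (z = 8 - sqrt((8 + (24 + 19)) + 112) = 8 - sqrt((8 + 43) + 112) = 8 - sqrt(51 + 112) = 8 - sqrt(163) ≈ -4.7671)
1847/(-2596) + U(-7)/z = 1847/(-2596) + 19/(2*(8 - sqrt(163))) = 1847*(-1/2596) + 19/(2*(8 - sqrt(163))) = -1847/2596 + 19/(2*(8 - sqrt(163)))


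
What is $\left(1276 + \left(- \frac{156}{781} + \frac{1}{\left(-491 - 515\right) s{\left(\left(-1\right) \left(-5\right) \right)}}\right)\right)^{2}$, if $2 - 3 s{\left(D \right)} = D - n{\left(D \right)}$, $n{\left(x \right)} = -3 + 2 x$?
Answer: $\frac{16076180520009720049}{9876839849536} \approx 1.6277 \cdot 10^{6}$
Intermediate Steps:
$s{\left(D \right)} = - \frac{1}{3} + \frac{D}{3}$ ($s{\left(D \right)} = \frac{2}{3} - \frac{D - \left(-3 + 2 D\right)}{3} = \frac{2}{3} - \frac{3 - D}{3} = \frac{2}{3} + \left(-1 + \frac{D}{3}\right) = - \frac{1}{3} + \frac{D}{3}$)
$\left(1276 + \left(- \frac{156}{781} + \frac{1}{\left(-491 - 515\right) s{\left(\left(-1\right) \left(-5\right) \right)}}\right)\right)^{2} = \left(1276 - \left(\frac{156}{781} - \frac{1}{\left(-491 - 515\right) \left(- \frac{1}{3} + \frac{\left(-1\right) \left(-5\right)}{3}\right)}\right)\right)^{2} = \left(1276 - \left(\frac{156}{781} - \frac{1}{\left(-1006\right) \left(- \frac{1}{3} + \frac{1}{3} \cdot 5\right)}\right)\right)^{2} = \left(1276 - \left(\frac{156}{781} + \frac{1}{1006 \left(- \frac{1}{3} + \frac{5}{3}\right)}\right)\right)^{2} = \left(1276 - \left(\frac{156}{781} + \frac{1}{1006 \cdot \frac{4}{3}}\right)\right)^{2} = \left(1276 - \frac{630087}{3142744}\right)^{2} = \left(\frac{4009511257}{3142744}\right)^{2} = \frac{16076180520009720049}{9876839849536}$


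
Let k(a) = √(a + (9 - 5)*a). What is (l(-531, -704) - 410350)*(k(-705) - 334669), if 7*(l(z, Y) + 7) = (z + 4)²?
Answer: 868389081130/7 - 12973850*I*√141/7 ≈ 1.2406e+11 - 2.2008e+7*I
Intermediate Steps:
l(z, Y) = -7 + (4 + z)²/7 (l(z, Y) = -7 + (z + 4)²/7 = -7 + (4 + z)²/7)
k(a) = √5*√a (k(a) = √(a + 4*a) = √(5*a) = √5*√a)
(l(-531, -704) - 410350)*(k(-705) - 334669) = ((-7 + (4 - 531)²/7) - 410350)*(√5*√(-705) - 334669) = ((-7 + (⅐)*(-527)²) - 410350)*(√5*(I*√705) - 334669) = ((-7 + (⅐)*277729) - 410350)*(5*I*√141 - 334669) = ((-7 + 277729/7) - 410350)*(-334669 + 5*I*√141) = (277680/7 - 410350)*(-334669 + 5*I*√141) = -2594770*(-334669 + 5*I*√141)/7 = 868389081130/7 - 12973850*I*√141/7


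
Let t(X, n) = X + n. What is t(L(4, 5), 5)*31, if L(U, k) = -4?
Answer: 31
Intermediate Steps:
t(L(4, 5), 5)*31 = (-4 + 5)*31 = 1*31 = 31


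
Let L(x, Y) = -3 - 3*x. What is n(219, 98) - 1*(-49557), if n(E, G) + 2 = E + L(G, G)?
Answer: 49477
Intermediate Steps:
n(E, G) = -5 + E - 3*G (n(E, G) = -2 + (E + (-3 - 3*G)) = -2 + (-3 + E - 3*G) = -5 + E - 3*G)
n(219, 98) - 1*(-49557) = (-5 + 219 - 3*98) - 1*(-49557) = (-5 + 219 - 294) + 49557 = -80 + 49557 = 49477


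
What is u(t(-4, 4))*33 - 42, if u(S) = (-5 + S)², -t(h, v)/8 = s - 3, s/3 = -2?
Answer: 148095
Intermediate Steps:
s = -6 (s = 3*(-2) = -6)
t(h, v) = 72 (t(h, v) = -8*(-6 - 3) = -8*(-9) = 72)
u(t(-4, 4))*33 - 42 = (-5 + 72)²*33 - 42 = 67²*33 - 42 = 4489*33 - 42 = 148137 - 42 = 148095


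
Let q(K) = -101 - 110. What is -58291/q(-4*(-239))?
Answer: 58291/211 ≈ 276.26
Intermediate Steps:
q(K) = -211
-58291/q(-4*(-239)) = -58291/(-211) = -58291*(-1/211) = 58291/211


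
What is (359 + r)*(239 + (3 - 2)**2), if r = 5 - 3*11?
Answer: 79440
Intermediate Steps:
r = -28 (r = 5 - 33 = -28)
(359 + r)*(239 + (3 - 2)**2) = (359 - 28)*(239 + (3 - 2)**2) = 331*(239 + 1**2) = 331*(239 + 1) = 331*240 = 79440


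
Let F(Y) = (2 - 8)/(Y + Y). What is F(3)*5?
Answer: -5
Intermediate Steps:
F(Y) = -3/Y (F(Y) = -6*1/(2*Y) = -3/Y)
F(3)*5 = -3/3*5 = -3*⅓*5 = -1*5 = -5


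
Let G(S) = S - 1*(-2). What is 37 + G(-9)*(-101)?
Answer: 744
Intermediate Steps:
G(S) = 2 + S (G(S) = S + 2 = 2 + S)
37 + G(-9)*(-101) = 37 + (2 - 9)*(-101) = 37 - 7*(-101) = 37 + 707 = 744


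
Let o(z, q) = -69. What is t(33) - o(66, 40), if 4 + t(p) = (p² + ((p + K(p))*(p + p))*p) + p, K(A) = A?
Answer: 144935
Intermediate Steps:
t(p) = -4 + p + p² + 4*p³ (t(p) = -4 + ((p² + ((p + p)*(p + p))*p) + p) = -4 + ((p² + ((2*p)*(2*p))*p) + p) = -4 + ((p² + (4*p²)*p) + p) = -4 + ((p² + 4*p³) + p) = -4 + (p + p² + 4*p³) = -4 + p + p² + 4*p³)
t(33) - o(66, 40) = (-4 + 33 + 33² + 4*33³) - 1*(-69) = (-4 + 33 + 1089 + 4*35937) + 69 = (-4 + 33 + 1089 + 143748) + 69 = 144866 + 69 = 144935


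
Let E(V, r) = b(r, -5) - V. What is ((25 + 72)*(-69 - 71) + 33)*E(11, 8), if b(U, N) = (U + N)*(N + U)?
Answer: 27094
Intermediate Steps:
b(U, N) = (N + U)**2 (b(U, N) = (N + U)*(N + U) = (N + U)**2)
E(V, r) = (-5 + r)**2 - V
((25 + 72)*(-69 - 71) + 33)*E(11, 8) = ((25 + 72)*(-69 - 71) + 33)*((-5 + 8)**2 - 1*11) = (97*(-140) + 33)*(3**2 - 11) = (-13580 + 33)*(9 - 11) = -13547*(-2) = 27094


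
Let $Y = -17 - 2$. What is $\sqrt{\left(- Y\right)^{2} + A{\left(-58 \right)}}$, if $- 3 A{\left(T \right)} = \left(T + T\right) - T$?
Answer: $\frac{\sqrt{3423}}{3} \approx 19.502$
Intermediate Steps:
$A{\left(T \right)} = - \frac{T}{3}$ ($A{\left(T \right)} = - \frac{\left(T + T\right) - T}{3} = - \frac{2 T - T}{3} = - \frac{T}{3}$)
$Y = -19$ ($Y = -17 - 2 = -19$)
$\sqrt{\left(- Y\right)^{2} + A{\left(-58 \right)}} = \sqrt{\left(\left(-1\right) \left(-19\right)\right)^{2} - - \frac{58}{3}} = \sqrt{19^{2} + \frac{58}{3}} = \sqrt{361 + \frac{58}{3}} = \sqrt{\frac{1141}{3}} = \frac{\sqrt{3423}}{3}$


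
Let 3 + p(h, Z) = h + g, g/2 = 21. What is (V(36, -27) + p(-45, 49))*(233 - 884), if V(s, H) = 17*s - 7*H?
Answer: -517545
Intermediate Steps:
g = 42 (g = 2*21 = 42)
p(h, Z) = 39 + h (p(h, Z) = -3 + (h + 42) = -3 + (42 + h) = 39 + h)
V(s, H) = -7*H + 17*s
(V(36, -27) + p(-45, 49))*(233 - 884) = ((-7*(-27) + 17*36) + (39 - 45))*(233 - 884) = ((189 + 612) - 6)*(-651) = (801 - 6)*(-651) = 795*(-651) = -517545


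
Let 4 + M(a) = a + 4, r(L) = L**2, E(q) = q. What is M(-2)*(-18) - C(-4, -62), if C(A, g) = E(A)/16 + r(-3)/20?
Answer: 179/5 ≈ 35.800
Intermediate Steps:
M(a) = a (M(a) = -4 + (a + 4) = -4 + (4 + a) = a)
C(A, g) = 9/20 + A/16 (C(A, g) = A/16 + (-3)**2/20 = A*(1/16) + 9*(1/20) = A/16 + 9/20 = 9/20 + A/16)
M(-2)*(-18) - C(-4, -62) = -2*(-18) - (9/20 + (1/16)*(-4)) = 36 - (9/20 - 1/4) = 36 - 1*1/5 = 36 - 1/5 = 179/5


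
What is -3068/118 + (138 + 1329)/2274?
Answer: -19219/758 ≈ -25.355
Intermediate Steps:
-3068/118 + (138 + 1329)/2274 = -3068*1/118 + 1467*(1/2274) = -26 + 489/758 = -19219/758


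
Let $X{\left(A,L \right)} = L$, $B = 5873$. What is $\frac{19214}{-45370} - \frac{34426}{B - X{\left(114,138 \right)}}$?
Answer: $- \frac{12862307}{2001515} \approx -6.4263$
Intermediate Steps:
$\frac{19214}{-45370} - \frac{34426}{B - X{\left(114,138 \right)}} = \frac{19214}{-45370} - \frac{34426}{5873 - 138} = 19214 \left(- \frac{1}{45370}\right) - \frac{34426}{5873 - 138} = - \frac{739}{1745} - \frac{34426}{5735} = - \frac{12862307}{2001515}$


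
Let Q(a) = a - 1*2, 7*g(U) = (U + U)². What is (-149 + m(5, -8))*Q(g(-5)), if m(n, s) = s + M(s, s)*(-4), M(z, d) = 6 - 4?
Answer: -14190/7 ≈ -2027.1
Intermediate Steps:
M(z, d) = 2
g(U) = 4*U²/7 (g(U) = (U + U)²/7 = (2*U)²/7 = (4*U²)/7 = 4*U²/7)
m(n, s) = -8 + s (m(n, s) = s + 2*(-4) = s - 8 = -8 + s)
Q(a) = -2 + a (Q(a) = a - 2 = -2 + a)
(-149 + m(5, -8))*Q(g(-5)) = (-149 + (-8 - 8))*(-2 + (4/7)*(-5)²) = (-149 - 16)*(-2 + (4/7)*25) = -165*(-2 + 100/7) = -165*86/7 = -14190/7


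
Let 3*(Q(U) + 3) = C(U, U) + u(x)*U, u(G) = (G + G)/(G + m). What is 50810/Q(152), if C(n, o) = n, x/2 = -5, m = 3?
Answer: 355670/1347 ≈ 264.05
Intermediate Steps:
x = -10 (x = 2*(-5) = -10)
u(G) = 2*G/(3 + G) (u(G) = (G + G)/(G + 3) = (2*G)/(3 + G) = 2*G/(3 + G))
Q(U) = -3 + 9*U/7 (Q(U) = -3 + (U + (2*(-10)/(3 - 10))*U)/3 = -3 + (U + (2*(-10)/(-7))*U)/3 = -3 + (U + (2*(-10)*(-⅐))*U)/3 = -3 + (U + 20*U/7)/3 = -3 + (27*U/7)/3 = -3 + 9*U/7)
50810/Q(152) = 50810/(-3 + (9/7)*152) = 50810/(-3 + 1368/7) = 50810/(1347/7) = 50810*(7/1347) = 355670/1347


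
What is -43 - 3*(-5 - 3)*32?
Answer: 725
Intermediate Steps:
-43 - 3*(-5 - 3)*32 = -43 - 3*(-8)*32 = -43 + 24*32 = -43 + 768 = 725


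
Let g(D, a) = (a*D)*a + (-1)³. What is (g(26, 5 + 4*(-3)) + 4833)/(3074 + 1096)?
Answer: 3053/2085 ≈ 1.4643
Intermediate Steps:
g(D, a) = -1 + D*a² (g(D, a) = (D*a)*a - 1 = D*a² - 1 = -1 + D*a²)
(g(26, 5 + 4*(-3)) + 4833)/(3074 + 1096) = ((-1 + 26*(5 + 4*(-3))²) + 4833)/(3074 + 1096) = ((-1 + 26*(5 - 12)²) + 4833)/4170 = ((-1 + 26*(-7)²) + 4833)*(1/4170) = ((-1 + 26*49) + 4833)*(1/4170) = ((-1 + 1274) + 4833)*(1/4170) = (1273 + 4833)*(1/4170) = 6106*(1/4170) = 3053/2085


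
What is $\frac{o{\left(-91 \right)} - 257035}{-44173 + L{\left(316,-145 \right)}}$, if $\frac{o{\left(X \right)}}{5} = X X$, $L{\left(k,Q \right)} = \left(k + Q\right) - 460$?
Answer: $\frac{107815}{22231} \approx 4.8498$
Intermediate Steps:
$L{\left(k,Q \right)} = -460 + Q + k$ ($L{\left(k,Q \right)} = \left(Q + k\right) - 460 = -460 + Q + k$)
$o{\left(X \right)} = 5 X^{2}$ ($o{\left(X \right)} = 5 X X = 5 X^{2}$)
$\frac{o{\left(-91 \right)} - 257035}{-44173 + L{\left(316,-145 \right)}} = \frac{5 \left(-91\right)^{2} - 257035}{-44173 - 289} = \frac{5 \cdot 8281 - 257035}{-44173 - 289} = \frac{41405 - 257035}{-44462} = \left(-215630\right) \left(- \frac{1}{44462}\right) = \frac{107815}{22231}$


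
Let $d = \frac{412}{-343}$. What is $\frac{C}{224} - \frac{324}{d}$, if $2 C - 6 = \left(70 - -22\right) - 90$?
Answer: $\frac{1555951}{5768} \approx 269.76$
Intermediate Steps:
$C = 4$ ($C = 3 + \frac{\left(70 - -22\right) - 90}{2} = 3 + \frac{\left(70 + 22\right) - 90}{2} = 3 + \frac{92 - 90}{2} = 3 + \frac{1}{2} \cdot 2 = 3 + 1 = 4$)
$d = - \frac{412}{343}$ ($d = 412 \left(- \frac{1}{343}\right) = - \frac{412}{343} \approx -1.2012$)
$\frac{C}{224} - \frac{324}{d} = \frac{4}{224} - \frac{324}{- \frac{412}{343}} = 4 \cdot \frac{1}{224} - - \frac{27783}{103} = \frac{1}{56} + \frac{27783}{103} = \frac{1555951}{5768}$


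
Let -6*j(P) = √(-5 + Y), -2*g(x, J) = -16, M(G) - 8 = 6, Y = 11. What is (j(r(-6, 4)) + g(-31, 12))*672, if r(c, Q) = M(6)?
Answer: 5376 - 112*√6 ≈ 5101.7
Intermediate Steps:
M(G) = 14 (M(G) = 8 + 6 = 14)
r(c, Q) = 14
g(x, J) = 8 (g(x, J) = -½*(-16) = 8)
j(P) = -√6/6 (j(P) = -√(-5 + 11)/6 = -√6/6)
(j(r(-6, 4)) + g(-31, 12))*672 = (-√6/6 + 8)*672 = (8 - √6/6)*672 = 5376 - 112*√6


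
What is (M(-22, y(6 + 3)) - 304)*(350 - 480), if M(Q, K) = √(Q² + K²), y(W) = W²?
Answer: 39520 - 130*√7045 ≈ 28609.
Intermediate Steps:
M(Q, K) = √(K² + Q²)
(M(-22, y(6 + 3)) - 304)*(350 - 480) = (√(((6 + 3)²)² + (-22)²) - 304)*(350 - 480) = (√((9²)² + 484) - 304)*(-130) = (√(81² + 484) - 304)*(-130) = (√(6561 + 484) - 304)*(-130) = (√7045 - 304)*(-130) = (-304 + √7045)*(-130) = 39520 - 130*√7045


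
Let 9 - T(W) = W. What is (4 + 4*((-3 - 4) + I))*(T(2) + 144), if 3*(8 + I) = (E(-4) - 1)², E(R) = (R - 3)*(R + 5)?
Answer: 13288/3 ≈ 4429.3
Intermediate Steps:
E(R) = (-3 + R)*(5 + R)
T(W) = 9 - W
I = 40/3 (I = -8 + ((-15 + (-4)² + 2*(-4)) - 1)²/3 = -8 + ((-15 + 16 - 8) - 1)²/3 = -8 + (-7 - 1)²/3 = -8 + (⅓)*(-8)² = -8 + (⅓)*64 = -8 + 64/3 = 40/3 ≈ 13.333)
(4 + 4*((-3 - 4) + I))*(T(2) + 144) = (4 + 4*((-3 - 4) + 40/3))*((9 - 1*2) + 144) = (4 + 4*(-7 + 40/3))*((9 - 2) + 144) = (4 + 4*(19/3))*(7 + 144) = (4 + 76/3)*151 = (88/3)*151 = 13288/3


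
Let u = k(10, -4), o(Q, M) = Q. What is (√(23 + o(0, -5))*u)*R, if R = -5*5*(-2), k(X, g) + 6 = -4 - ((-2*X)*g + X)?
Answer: -5000*√23 ≈ -23979.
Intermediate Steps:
k(X, g) = -10 - X + 2*X*g (k(X, g) = -6 + (-4 - ((-2*X)*g + X)) = -6 + (-4 - (-2*X*g + X)) = -6 + (-4 - (X - 2*X*g)) = -6 + (-4 + (-X + 2*X*g)) = -6 + (-4 - X + 2*X*g) = -10 - X + 2*X*g)
u = -100 (u = -10 - 1*10 + 2*10*(-4) = -10 - 10 - 80 = -100)
R = 50 (R = -25*(-2) = 50)
(√(23 + o(0, -5))*u)*R = (√(23 + 0)*(-100))*50 = (√23*(-100))*50 = -100*√23*50 = -5000*√23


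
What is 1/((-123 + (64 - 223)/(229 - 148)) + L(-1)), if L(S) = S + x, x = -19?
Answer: -27/3914 ≈ -0.0068983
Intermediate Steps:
L(S) = -19 + S (L(S) = S - 19 = -19 + S)
1/((-123 + (64 - 223)/(229 - 148)) + L(-1)) = 1/((-123 + (64 - 223)/(229 - 148)) + (-19 - 1)) = 1/((-123 - 159/81) - 20) = 1/((-123 - 159*1/81) - 20) = 1/((-123 - 53/27) - 20) = 1/(-3374/27 - 20) = 1/(-3914/27) = -27/3914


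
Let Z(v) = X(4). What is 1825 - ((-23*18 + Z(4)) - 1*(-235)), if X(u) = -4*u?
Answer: 2020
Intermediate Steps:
Z(v) = -16 (Z(v) = -4*4 = -16)
1825 - ((-23*18 + Z(4)) - 1*(-235)) = 1825 - ((-23*18 - 16) - 1*(-235)) = 1825 - ((-414 - 16) + 235) = 1825 - (-430 + 235) = 1825 - 1*(-195) = 1825 + 195 = 2020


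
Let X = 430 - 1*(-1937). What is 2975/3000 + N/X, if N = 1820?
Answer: 166691/94680 ≈ 1.7606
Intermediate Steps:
X = 2367 (X = 430 + 1937 = 2367)
2975/3000 + N/X = 2975/3000 + 1820/2367 = 2975*(1/3000) + 1820*(1/2367) = 119/120 + 1820/2367 = 166691/94680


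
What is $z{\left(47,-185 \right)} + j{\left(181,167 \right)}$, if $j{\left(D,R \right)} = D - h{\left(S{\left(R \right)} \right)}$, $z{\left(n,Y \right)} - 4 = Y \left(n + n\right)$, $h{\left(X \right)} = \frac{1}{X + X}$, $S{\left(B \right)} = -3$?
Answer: $- \frac{103229}{6} \approx -17205.0$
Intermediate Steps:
$h{\left(X \right)} = \frac{1}{2 X}$
$z{\left(n,Y \right)} = 4 + 2 Y n$ ($z{\left(n,Y \right)} = 4 + Y \left(n + n\right) = 4 + Y 2 n = 4 + 2 Y n$)
$j{\left(D,R \right)} = \frac{1}{6} + D$ ($j{\left(D,R \right)} = D - \frac{1}{2 \left(-3\right)} = D - \frac{1}{2} \left(- \frac{1}{3}\right) = D - - \frac{1}{6} = D + \frac{1}{6} = \frac{1}{6} + D$)
$z{\left(47,-185 \right)} + j{\left(181,167 \right)} = \left(4 + 2 \left(-185\right) 47\right) + \left(\frac{1}{6} + 181\right) = \left(4 - 17390\right) + \frac{1087}{6} = -17386 + \frac{1087}{6} = - \frac{103229}{6}$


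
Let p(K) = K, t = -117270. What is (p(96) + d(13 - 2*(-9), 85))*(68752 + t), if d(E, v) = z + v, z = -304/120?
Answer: -129882686/15 ≈ -8.6588e+6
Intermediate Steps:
z = -38/15 (z = -304*1/120 = -38/15 ≈ -2.5333)
d(E, v) = -38/15 + v
(p(96) + d(13 - 2*(-9), 85))*(68752 + t) = (96 + (-38/15 + 85))*(68752 - 117270) = (96 + 1237/15)*(-48518) = (2677/15)*(-48518) = -129882686/15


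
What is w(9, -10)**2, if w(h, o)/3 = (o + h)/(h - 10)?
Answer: 9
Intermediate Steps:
w(h, o) = 3*(h + o)/(-10 + h) (w(h, o) = 3*((o + h)/(h - 10)) = 3*((h + o)/(-10 + h)) = 3*(h + o)/(-10 + h))
w(9, -10)**2 = (3*(9 - 10)/(-10 + 9))**2 = (3*(-1)/(-1))**2 = (3*(-1)*(-1))**2 = 3**2 = 9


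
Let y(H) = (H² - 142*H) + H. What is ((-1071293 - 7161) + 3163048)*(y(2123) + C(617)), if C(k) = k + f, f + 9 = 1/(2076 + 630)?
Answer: 11869588770437005/1353 ≈ 8.7728e+12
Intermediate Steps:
f = -24353/2706 (f = -9 + 1/(2076 + 630) = -9 + 1/2706 = -24353/2706 ≈ -8.9996)
y(H) = H² - 141*H
C(k) = -24353/2706 + k (C(k) = k - 24353/2706 = -24353/2706 + k)
((-1071293 - 7161) + 3163048)*(y(2123) + C(617)) = ((-1071293 - 7161) + 3163048)*(2123*(-141 + 2123) + (-24353/2706 + 617)) = (-1078454 + 3163048)*(2123*1982 + 1645249/2706) = 2084594*(4207786 + 1645249/2706) = 2084594*(11387914165/2706) = 11869588770437005/1353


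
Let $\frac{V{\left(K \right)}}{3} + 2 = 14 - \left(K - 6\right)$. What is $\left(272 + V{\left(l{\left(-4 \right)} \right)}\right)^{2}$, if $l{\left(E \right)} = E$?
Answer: $114244$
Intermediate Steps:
$V{\left(K \right)} = 54 - 3 K$ ($V{\left(K \right)} = -6 + 3 \left(14 - \left(K - 6\right)\right) = -6 + 3 \left(14 - \left(-6 + K\right)\right) = -6 + 3 \left(20 - K\right) = -6 - \left(-60 + 3 K\right) = 54 - 3 K$)
$\left(272 + V{\left(l{\left(-4 \right)} \right)}\right)^{2} = \left(272 + \left(54 - -12\right)\right)^{2} = \left(272 + \left(54 + 12\right)\right)^{2} = \left(272 + 66\right)^{2} = 338^{2} = 114244$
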